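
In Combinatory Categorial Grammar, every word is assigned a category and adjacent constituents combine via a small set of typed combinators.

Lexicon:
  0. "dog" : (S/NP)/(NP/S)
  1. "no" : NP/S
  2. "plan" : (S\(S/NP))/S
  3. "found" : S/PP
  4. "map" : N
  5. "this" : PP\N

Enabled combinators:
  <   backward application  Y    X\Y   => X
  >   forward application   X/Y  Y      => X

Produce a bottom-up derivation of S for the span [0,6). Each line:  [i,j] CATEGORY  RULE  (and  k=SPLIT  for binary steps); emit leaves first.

[0,1] (S/NP)/(NP/S)  lex  "dog"
[1,2] NP/S  lex  "no"
[0,2] S/NP  >  k=1
[2,3] (S\(S/NP))/S  lex  "plan"
[3,4] S/PP  lex  "found"
[4,5] N  lex  "map"
[5,6] PP\N  lex  "this"
[4,6] PP  <  k=5
[3,6] S  >  k=4
[2,6] S\(S/NP)  >  k=3
[0,6] S  <  k=2

[0,6] S   <
  [0,2] S/NP   >
    [0,1] "dog" : (S/NP)/(NP/S)
    [1,2] "no" : NP/S
  [2,6] S\(S/NP)   >
    [2,3] "plan" : (S\(S/NP))/S
    [3,6] S   >
      [3,4] "found" : S/PP
      [4,6] PP   <
        [4,5] "map" : N
        [5,6] "this" : PP\N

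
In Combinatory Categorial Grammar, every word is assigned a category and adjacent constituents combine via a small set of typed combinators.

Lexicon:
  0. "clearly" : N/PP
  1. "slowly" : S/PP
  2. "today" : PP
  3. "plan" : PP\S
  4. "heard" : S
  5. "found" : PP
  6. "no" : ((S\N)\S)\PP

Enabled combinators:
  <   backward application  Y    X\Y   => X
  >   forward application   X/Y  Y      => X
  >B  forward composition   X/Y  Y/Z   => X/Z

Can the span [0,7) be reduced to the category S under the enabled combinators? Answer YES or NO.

[0,7] S   <
  [0,4] N   >
    [0,1] "clearly" : N/PP
    [1,4] PP   <
      [1,3] S   >
        [1,2] "slowly" : S/PP
        [2,3] "today" : PP
      [3,4] "plan" : PP\S
  [4,7] S\N   <
    [4,5] "heard" : S
    [5,7] (S\N)\S   <
      [5,6] "found" : PP
      [6,7] "no" : ((S\N)\S)\PP

YES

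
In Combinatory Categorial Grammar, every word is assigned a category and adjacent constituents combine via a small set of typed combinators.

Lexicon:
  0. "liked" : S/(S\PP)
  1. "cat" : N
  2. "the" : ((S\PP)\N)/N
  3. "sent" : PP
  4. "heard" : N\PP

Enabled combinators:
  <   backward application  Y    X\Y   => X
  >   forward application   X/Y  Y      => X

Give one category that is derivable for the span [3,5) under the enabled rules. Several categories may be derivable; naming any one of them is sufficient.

[0,5] S   >
  [0,1] "liked" : S/(S\PP)
  [1,5] S\PP   <
    [1,2] "cat" : N
    [2,5] (S\PP)\N   >
      [2,3] "the" : ((S\PP)\N)/N
      [3,5] N   <
        [3,4] "sent" : PP
        [4,5] "heard" : N\PP

N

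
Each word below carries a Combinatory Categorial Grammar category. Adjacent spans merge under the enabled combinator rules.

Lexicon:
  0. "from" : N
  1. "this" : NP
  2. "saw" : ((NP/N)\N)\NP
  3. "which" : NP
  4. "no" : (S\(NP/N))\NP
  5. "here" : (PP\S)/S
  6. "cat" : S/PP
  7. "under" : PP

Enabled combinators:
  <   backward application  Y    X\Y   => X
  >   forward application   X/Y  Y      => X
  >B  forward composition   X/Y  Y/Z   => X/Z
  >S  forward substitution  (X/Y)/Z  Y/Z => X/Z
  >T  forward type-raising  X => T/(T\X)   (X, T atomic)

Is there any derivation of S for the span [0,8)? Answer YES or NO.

NO

N NP ((NP/N)\N)\NP NP (S\(NP/N))\NP (PP\S)/S S/PP PP
CKY chart[0,8] = {N/(N\PP), NP/(NP\PP), PP, PP/(PP\PP), PP/(S\S), S/(S\PP)}; S ∉ chart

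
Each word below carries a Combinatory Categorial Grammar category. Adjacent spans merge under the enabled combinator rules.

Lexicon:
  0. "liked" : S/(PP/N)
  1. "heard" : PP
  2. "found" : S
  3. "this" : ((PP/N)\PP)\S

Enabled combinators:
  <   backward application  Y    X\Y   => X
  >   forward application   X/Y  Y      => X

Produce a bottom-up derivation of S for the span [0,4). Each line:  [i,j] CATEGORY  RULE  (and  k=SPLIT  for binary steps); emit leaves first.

[0,1] S/(PP/N)  lex  "liked"
[1,2] PP  lex  "heard"
[2,3] S  lex  "found"
[3,4] ((PP/N)\PP)\S  lex  "this"
[2,4] (PP/N)\PP  <  k=3
[1,4] PP/N  <  k=2
[0,4] S  >  k=1

[0,4] S   >
  [0,1] "liked" : S/(PP/N)
  [1,4] PP/N   <
    [1,2] "heard" : PP
    [2,4] (PP/N)\PP   <
      [2,3] "found" : S
      [3,4] "this" : ((PP/N)\PP)\S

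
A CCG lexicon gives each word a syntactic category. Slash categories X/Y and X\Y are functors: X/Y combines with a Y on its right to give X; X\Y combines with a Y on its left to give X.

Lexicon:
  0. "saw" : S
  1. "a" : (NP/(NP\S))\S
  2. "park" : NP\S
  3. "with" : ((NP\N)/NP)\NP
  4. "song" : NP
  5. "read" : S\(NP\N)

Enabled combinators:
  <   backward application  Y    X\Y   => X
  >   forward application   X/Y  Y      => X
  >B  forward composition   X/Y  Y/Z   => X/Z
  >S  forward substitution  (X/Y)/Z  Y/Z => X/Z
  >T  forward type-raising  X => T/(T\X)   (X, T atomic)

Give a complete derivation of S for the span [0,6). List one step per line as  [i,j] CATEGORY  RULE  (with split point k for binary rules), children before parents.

[0,6] S   <
  [0,5] NP\N   >
    [0,4] (NP\N)/NP   <
      [0,3] NP   >
        [0,2] NP/(NP\S)   <
          [0,1] "saw" : S
          [1,2] "a" : (NP/(NP\S))\S
        [2,3] "park" : NP\S
      [3,4] "with" : ((NP\N)/NP)\NP
    [4,5] "song" : NP
  [5,6] "read" : S\(NP\N)

[0,1] S  lex  "saw"
[1,2] (NP/(NP\S))\S  lex  "a"
[0,2] NP/(NP\S)  <  k=1
[2,3] NP\S  lex  "park"
[0,3] NP  >  k=2
[3,4] ((NP\N)/NP)\NP  lex  "with"
[0,4] (NP\N)/NP  <  k=3
[4,5] NP  lex  "song"
[0,5] NP\N  >  k=4
[5,6] S\(NP\N)  lex  "read"
[0,6] S  <  k=5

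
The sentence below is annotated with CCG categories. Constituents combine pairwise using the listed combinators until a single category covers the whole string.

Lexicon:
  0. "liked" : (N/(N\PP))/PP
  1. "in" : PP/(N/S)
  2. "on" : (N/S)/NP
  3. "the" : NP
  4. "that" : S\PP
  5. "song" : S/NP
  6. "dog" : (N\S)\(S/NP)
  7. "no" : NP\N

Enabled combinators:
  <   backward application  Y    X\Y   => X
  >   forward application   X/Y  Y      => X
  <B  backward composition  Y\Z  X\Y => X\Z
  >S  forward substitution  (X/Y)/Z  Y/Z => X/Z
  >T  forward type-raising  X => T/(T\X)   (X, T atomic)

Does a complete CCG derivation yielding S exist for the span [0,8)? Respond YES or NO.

NO

(N/(N\PP))/PP PP/(N/S) (N/S)/NP NP S\PP S/NP (N\S)\(S/NP) NP\N
CKY chart[0,8] = {N/(N\NP), NP, NP/(NP\NP), PP/(PP\NP), S/(S\NP)}; S ∉ chart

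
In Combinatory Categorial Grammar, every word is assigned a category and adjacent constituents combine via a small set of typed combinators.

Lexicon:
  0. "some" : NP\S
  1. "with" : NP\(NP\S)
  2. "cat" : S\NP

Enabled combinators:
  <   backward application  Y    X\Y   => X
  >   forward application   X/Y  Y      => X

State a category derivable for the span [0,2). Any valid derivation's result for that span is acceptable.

[0,3] S   <
  [0,2] NP   <
    [0,1] "some" : NP\S
    [1,2] "with" : NP\(NP\S)
  [2,3] "cat" : S\NP

NP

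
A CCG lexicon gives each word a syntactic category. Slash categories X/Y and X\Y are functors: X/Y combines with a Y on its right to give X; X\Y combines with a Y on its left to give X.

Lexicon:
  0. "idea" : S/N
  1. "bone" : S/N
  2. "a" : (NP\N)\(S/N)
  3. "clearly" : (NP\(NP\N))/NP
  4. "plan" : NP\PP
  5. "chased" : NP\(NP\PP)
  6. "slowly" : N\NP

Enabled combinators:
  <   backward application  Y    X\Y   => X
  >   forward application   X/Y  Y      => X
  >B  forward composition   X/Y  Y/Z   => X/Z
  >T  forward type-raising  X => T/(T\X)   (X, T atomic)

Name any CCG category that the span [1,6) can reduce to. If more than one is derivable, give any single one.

[0,7] S   >
  [0,1] "idea" : S/N
  [1,7] N   <
    [1,6] NP   <
      [1,3] NP\N   <
        [1,2] "bone" : S/N
        [2,3] "a" : (NP\N)\(S/N)
      [3,6] NP\(NP\N)   >
        [3,4] "clearly" : (NP\(NP\N))/NP
        [4,6] NP   <
          [4,5] "plan" : NP\PP
          [5,6] "chased" : NP\(NP\PP)
    [6,7] "slowly" : N\NP

NP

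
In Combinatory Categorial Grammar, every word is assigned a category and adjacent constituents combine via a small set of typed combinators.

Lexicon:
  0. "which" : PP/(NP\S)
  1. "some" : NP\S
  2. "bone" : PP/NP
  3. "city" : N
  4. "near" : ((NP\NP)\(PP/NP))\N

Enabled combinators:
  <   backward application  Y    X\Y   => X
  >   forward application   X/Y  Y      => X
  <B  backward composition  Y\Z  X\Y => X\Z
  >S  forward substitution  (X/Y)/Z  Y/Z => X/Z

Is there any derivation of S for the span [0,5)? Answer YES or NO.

PP/(NP\S) NP\S PP/NP N ((NP\NP)\(PP/NP))\N
CKY chart[0,5] = {PP}; S ∉ chart

NO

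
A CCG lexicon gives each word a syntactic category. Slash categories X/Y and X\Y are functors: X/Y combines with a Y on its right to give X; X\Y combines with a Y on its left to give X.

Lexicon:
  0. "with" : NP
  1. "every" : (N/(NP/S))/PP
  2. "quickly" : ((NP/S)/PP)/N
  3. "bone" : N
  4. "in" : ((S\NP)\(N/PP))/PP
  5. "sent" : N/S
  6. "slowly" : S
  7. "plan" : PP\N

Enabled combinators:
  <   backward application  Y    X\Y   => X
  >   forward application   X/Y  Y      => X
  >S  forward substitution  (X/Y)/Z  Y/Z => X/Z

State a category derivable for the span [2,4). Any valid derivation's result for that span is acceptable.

[0,8] S   <
  [0,1] "with" : NP
  [1,8] S\NP   <
    [1,4] N/PP   >S
      [1,2] "every" : (N/(NP/S))/PP
      [2,4] (NP/S)/PP   >
        [2,3] "quickly" : ((NP/S)/PP)/N
        [3,4] "bone" : N
    [4,8] (S\NP)\(N/PP)   >
      [4,5] "in" : ((S\NP)\(N/PP))/PP
      [5,8] PP   <
        [5,7] N   >
          [5,6] "sent" : N/S
          [6,7] "slowly" : S
        [7,8] "plan" : PP\N

(NP/S)/PP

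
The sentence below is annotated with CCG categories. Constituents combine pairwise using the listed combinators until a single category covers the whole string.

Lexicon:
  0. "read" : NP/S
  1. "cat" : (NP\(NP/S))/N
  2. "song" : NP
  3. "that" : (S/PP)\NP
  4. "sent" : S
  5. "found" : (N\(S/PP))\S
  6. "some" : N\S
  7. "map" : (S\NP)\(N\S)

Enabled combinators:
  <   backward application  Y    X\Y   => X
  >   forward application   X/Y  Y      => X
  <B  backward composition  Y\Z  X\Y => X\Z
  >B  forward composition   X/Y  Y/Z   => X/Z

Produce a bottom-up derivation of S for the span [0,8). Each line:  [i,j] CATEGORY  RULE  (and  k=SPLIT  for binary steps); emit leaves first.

[0,1] NP/S  lex  "read"
[1,2] (NP\(NP/S))/N  lex  "cat"
[2,3] NP  lex  "song"
[3,4] (S/PP)\NP  lex  "that"
[2,4] S/PP  <  k=3
[4,5] S  lex  "sent"
[5,6] (N\(S/PP))\S  lex  "found"
[4,6] N\(S/PP)  <  k=5
[2,6] N  <  k=4
[1,6] NP\(NP/S)  >  k=2
[0,6] NP  <  k=1
[6,7] N\S  lex  "some"
[7,8] (S\NP)\(N\S)  lex  "map"
[6,8] S\NP  <  k=7
[0,8] S  <  k=6

[0,8] S   <
  [0,6] NP   <
    [0,1] "read" : NP/S
    [1,6] NP\(NP/S)   >
      [1,2] "cat" : (NP\(NP/S))/N
      [2,6] N   <
        [2,4] S/PP   <
          [2,3] "song" : NP
          [3,4] "that" : (S/PP)\NP
        [4,6] N\(S/PP)   <
          [4,5] "sent" : S
          [5,6] "found" : (N\(S/PP))\S
  [6,8] S\NP   <
    [6,7] "some" : N\S
    [7,8] "map" : (S\NP)\(N\S)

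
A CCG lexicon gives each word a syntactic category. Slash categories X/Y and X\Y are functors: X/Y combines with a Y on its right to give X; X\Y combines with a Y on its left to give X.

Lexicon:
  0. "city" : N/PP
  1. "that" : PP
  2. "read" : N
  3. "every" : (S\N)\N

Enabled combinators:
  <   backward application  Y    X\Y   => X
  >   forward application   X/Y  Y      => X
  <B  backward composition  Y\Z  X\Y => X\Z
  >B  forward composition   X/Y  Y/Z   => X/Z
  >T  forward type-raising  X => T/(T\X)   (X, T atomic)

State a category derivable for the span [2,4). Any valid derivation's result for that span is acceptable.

[0,4] S   <
  [0,2] N   >
    [0,1] "city" : N/PP
    [1,2] "that" : PP
  [2,4] S\N   <
    [2,3] "read" : N
    [3,4] "every" : (S\N)\N

S\N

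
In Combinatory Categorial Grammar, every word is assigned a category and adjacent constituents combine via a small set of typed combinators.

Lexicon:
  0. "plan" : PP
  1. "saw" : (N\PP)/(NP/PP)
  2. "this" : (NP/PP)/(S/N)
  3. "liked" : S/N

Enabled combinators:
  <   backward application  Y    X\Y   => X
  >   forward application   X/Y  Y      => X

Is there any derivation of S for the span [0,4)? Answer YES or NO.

NO

PP (N\PP)/(NP/PP) (NP/PP)/(S/N) S/N
CKY chart[0,4] = {N}; S ∉ chart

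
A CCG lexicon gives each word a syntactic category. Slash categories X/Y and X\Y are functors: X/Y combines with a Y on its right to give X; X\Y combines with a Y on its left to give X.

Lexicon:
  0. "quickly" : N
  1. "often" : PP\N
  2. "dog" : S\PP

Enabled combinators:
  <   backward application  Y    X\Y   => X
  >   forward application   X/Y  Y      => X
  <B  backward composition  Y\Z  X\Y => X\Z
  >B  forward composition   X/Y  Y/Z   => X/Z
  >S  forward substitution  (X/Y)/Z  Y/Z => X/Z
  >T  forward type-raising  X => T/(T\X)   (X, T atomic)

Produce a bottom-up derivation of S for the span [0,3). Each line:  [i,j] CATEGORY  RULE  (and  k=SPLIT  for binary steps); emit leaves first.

[0,3] S   <
  [0,2] PP   >
    [0,1] PP/(PP\N)   >T
      [0,1] "quickly" : N
    [1,2] "often" : PP\N
  [2,3] "dog" : S\PP

[0,1] N  lex  "quickly"
[0,1] PP/(PP\N)  >T
[1,2] PP\N  lex  "often"
[0,2] PP  >  k=1
[2,3] S\PP  lex  "dog"
[0,3] S  <  k=2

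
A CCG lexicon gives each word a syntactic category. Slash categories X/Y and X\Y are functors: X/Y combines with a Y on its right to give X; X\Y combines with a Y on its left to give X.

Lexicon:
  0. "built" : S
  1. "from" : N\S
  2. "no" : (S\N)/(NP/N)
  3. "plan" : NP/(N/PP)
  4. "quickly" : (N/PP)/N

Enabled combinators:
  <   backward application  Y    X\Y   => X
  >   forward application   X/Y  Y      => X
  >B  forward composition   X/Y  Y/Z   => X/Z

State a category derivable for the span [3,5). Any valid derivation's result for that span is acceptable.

NP/N

[0,5] S   <
  [0,2] N   <
    [0,1] "built" : S
    [1,2] "from" : N\S
  [2,5] S\N   >
    [2,3] "no" : (S\N)/(NP/N)
    [3,5] NP/N   >B
      [3,4] "plan" : NP/(N/PP)
      [4,5] "quickly" : (N/PP)/N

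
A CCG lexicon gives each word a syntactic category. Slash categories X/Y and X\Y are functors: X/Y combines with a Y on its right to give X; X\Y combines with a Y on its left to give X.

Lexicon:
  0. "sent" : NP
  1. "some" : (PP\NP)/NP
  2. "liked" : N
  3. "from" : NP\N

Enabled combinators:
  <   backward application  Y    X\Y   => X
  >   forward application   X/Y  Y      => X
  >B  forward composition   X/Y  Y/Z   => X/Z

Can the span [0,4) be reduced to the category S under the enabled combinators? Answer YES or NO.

NO

NP (PP\NP)/NP N NP\N
CKY chart[0,4] = {PP}; S ∉ chart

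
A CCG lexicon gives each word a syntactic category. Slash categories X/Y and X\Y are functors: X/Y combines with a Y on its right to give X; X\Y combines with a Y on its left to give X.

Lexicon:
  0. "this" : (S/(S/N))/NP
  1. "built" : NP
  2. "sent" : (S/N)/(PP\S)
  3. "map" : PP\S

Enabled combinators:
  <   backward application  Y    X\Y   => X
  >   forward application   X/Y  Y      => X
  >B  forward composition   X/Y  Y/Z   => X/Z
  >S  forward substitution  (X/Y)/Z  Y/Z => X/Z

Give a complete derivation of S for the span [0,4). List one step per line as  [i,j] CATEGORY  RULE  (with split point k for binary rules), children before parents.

[0,4] S   >
  [0,2] S/(S/N)   >
    [0,1] "this" : (S/(S/N))/NP
    [1,2] "built" : NP
  [2,4] S/N   >
    [2,3] "sent" : (S/N)/(PP\S)
    [3,4] "map" : PP\S

[0,1] (S/(S/N))/NP  lex  "this"
[1,2] NP  lex  "built"
[0,2] S/(S/N)  >  k=1
[2,3] (S/N)/(PP\S)  lex  "sent"
[3,4] PP\S  lex  "map"
[2,4] S/N  >  k=3
[0,4] S  >  k=2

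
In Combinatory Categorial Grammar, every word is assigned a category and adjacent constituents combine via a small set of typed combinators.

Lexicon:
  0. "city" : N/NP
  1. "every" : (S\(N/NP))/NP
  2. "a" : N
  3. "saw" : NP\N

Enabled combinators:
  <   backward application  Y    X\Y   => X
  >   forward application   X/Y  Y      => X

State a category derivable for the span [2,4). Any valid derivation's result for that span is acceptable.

NP

[0,4] S   <
  [0,1] "city" : N/NP
  [1,4] S\(N/NP)   >
    [1,2] "every" : (S\(N/NP))/NP
    [2,4] NP   <
      [2,3] "a" : N
      [3,4] "saw" : NP\N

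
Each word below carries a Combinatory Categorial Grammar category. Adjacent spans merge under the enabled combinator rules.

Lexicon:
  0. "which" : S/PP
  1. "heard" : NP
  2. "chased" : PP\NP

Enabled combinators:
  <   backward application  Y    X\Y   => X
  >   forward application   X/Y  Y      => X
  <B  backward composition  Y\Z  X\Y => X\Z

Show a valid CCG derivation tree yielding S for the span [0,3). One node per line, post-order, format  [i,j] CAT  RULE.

[0,3] S   >
  [0,1] "which" : S/PP
  [1,3] PP   <
    [1,2] "heard" : NP
    [2,3] "chased" : PP\NP

[0,1] S/PP  lex  "which"
[1,2] NP  lex  "heard"
[2,3] PP\NP  lex  "chased"
[1,3] PP  <  k=2
[0,3] S  >  k=1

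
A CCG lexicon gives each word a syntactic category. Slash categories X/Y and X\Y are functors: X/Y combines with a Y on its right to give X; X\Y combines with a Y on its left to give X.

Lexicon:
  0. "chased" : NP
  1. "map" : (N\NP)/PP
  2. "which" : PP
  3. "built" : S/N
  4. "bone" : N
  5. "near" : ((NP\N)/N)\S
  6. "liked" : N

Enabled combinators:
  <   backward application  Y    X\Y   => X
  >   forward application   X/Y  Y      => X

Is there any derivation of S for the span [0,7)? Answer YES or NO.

NP (N\NP)/PP PP S/N N ((NP\N)/N)\S N
CKY chart[0,7] = {NP}; S ∉ chart

NO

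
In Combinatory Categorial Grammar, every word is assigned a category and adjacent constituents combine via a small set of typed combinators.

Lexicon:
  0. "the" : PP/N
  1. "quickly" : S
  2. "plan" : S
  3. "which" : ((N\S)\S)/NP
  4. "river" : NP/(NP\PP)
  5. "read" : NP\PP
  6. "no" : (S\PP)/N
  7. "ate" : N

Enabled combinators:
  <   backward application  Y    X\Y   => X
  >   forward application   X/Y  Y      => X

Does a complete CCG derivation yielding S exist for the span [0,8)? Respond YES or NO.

[0,8] S   <
  [0,6] PP   >
    [0,1] "the" : PP/N
    [1,6] N   <
      [1,2] "quickly" : S
      [2,6] N\S   <
        [2,3] "plan" : S
        [3,6] (N\S)\S   >
          [3,4] "which" : ((N\S)\S)/NP
          [4,6] NP   >
            [4,5] "river" : NP/(NP\PP)
            [5,6] "read" : NP\PP
  [6,8] S\PP   >
    [6,7] "no" : (S\PP)/N
    [7,8] "ate" : N

YES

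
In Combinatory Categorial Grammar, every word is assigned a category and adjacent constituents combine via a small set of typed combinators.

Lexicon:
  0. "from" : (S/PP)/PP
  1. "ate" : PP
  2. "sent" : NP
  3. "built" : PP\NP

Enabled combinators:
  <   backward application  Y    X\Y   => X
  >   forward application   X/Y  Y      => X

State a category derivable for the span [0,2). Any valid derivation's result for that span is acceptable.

[0,4] S   >
  [0,2] S/PP   >
    [0,1] "from" : (S/PP)/PP
    [1,2] "ate" : PP
  [2,4] PP   <
    [2,3] "sent" : NP
    [3,4] "built" : PP\NP

S/PP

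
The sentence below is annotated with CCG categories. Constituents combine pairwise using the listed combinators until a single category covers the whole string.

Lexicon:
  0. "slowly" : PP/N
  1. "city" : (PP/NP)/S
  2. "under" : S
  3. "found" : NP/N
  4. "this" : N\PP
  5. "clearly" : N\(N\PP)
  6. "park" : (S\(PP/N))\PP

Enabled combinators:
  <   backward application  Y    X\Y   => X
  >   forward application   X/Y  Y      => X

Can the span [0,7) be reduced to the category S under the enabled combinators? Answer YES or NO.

[0,7] S   <
  [0,1] "slowly" : PP/N
  [1,7] S\(PP/N)   <
    [1,6] PP   >
      [1,3] PP/NP   >
        [1,2] "city" : (PP/NP)/S
        [2,3] "under" : S
      [3,6] NP   >
        [3,4] "found" : NP/N
        [4,6] N   <
          [4,5] "this" : N\PP
          [5,6] "clearly" : N\(N\PP)
    [6,7] "park" : (S\(PP/N))\PP

YES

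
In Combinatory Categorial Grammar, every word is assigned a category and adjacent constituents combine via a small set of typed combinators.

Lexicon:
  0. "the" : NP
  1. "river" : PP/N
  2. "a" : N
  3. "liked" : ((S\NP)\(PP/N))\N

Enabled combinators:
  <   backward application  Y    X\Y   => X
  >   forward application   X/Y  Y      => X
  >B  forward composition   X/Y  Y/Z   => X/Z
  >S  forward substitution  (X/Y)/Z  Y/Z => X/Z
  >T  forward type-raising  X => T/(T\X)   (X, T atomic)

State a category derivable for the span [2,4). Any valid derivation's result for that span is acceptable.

[0,4] S   <
  [0,1] "the" : NP
  [1,4] S\NP   <
    [1,2] "river" : PP/N
    [2,4] (S\NP)\(PP/N)   <
      [2,3] "a" : N
      [3,4] "liked" : ((S\NP)\(PP/N))\N

(S\NP)\(PP/N)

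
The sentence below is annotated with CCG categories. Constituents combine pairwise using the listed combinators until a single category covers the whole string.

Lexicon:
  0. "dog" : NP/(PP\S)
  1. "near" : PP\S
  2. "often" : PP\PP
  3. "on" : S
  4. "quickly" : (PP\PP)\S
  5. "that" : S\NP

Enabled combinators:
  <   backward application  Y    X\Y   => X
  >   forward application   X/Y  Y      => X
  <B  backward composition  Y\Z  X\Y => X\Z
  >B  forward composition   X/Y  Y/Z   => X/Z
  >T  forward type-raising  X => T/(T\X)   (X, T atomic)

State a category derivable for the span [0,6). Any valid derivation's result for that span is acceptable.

[0,6] S   <
  [0,5] NP   >
    [0,1] "dog" : NP/(PP\S)
    [1,5] PP\S   <B
      [1,3] PP\S   <B
        [1,2] "near" : PP\S
        [2,3] "often" : PP\PP
      [3,5] PP\PP   <
        [3,4] "on" : S
        [4,5] "quickly" : (PP\PP)\S
  [5,6] "that" : S\NP

S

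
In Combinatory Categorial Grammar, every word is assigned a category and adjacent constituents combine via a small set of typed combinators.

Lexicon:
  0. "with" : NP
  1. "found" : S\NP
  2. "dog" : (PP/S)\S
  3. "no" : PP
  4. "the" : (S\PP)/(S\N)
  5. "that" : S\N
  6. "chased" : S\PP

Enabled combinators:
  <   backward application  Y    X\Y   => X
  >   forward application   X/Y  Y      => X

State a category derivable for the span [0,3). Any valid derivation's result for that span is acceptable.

[0,7] S   <
  [0,6] PP   >
    [0,3] PP/S   <
      [0,2] S   <
        [0,1] "with" : NP
        [1,2] "found" : S\NP
      [2,3] "dog" : (PP/S)\S
    [3,6] S   <
      [3,4] "no" : PP
      [4,6] S\PP   >
        [4,5] "the" : (S\PP)/(S\N)
        [5,6] "that" : S\N
  [6,7] "chased" : S\PP

PP/S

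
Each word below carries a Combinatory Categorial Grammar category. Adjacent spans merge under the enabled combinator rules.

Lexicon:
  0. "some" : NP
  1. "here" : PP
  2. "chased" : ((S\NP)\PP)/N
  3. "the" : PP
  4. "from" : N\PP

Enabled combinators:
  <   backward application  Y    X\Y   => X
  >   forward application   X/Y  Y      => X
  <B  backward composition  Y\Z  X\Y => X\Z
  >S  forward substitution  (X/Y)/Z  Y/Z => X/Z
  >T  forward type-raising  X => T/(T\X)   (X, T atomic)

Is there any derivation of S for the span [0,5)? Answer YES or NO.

YES

[0,5] S   <
  [0,1] "some" : NP
  [1,5] S\NP   <
    [1,2] "here" : PP
    [2,5] (S\NP)\PP   >
      [2,3] "chased" : ((S\NP)\PP)/N
      [3,5] N   <
        [3,4] "the" : PP
        [4,5] "from" : N\PP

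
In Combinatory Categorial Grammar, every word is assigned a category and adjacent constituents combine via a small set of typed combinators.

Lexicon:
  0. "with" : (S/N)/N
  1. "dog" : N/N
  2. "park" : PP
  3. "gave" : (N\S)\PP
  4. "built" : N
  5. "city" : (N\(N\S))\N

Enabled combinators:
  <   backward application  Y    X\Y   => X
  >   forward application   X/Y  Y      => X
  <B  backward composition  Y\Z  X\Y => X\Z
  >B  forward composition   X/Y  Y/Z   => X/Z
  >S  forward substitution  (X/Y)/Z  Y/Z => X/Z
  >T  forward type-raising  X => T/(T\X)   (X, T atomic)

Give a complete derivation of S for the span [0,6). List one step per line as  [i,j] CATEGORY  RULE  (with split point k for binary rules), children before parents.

[0,1] (S/N)/N  lex  "with"
[1,2] N/N  lex  "dog"
[0,2] S/N  >S  k=1
[2,3] PP  lex  "park"
[3,4] (N\S)\PP  lex  "gave"
[2,4] N\S  <  k=3
[4,5] N  lex  "built"
[5,6] (N\(N\S))\N  lex  "city"
[4,6] N\(N\S)  <  k=5
[2,6] N  <  k=4
[0,6] S  >  k=2

[0,6] S   >
  [0,2] S/N   >S
    [0,1] "with" : (S/N)/N
    [1,2] "dog" : N/N
  [2,6] N   <
    [2,4] N\S   <
      [2,3] "park" : PP
      [3,4] "gave" : (N\S)\PP
    [4,6] N\(N\S)   <
      [4,5] "built" : N
      [5,6] "city" : (N\(N\S))\N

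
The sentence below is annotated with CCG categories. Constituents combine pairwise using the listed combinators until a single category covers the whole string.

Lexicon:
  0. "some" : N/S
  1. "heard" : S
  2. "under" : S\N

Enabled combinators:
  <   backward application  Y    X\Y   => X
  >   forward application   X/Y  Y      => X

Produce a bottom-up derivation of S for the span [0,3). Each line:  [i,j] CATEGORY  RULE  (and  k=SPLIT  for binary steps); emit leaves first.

[0,1] N/S  lex  "some"
[1,2] S  lex  "heard"
[0,2] N  >  k=1
[2,3] S\N  lex  "under"
[0,3] S  <  k=2

[0,3] S   <
  [0,2] N   >
    [0,1] "some" : N/S
    [1,2] "heard" : S
  [2,3] "under" : S\N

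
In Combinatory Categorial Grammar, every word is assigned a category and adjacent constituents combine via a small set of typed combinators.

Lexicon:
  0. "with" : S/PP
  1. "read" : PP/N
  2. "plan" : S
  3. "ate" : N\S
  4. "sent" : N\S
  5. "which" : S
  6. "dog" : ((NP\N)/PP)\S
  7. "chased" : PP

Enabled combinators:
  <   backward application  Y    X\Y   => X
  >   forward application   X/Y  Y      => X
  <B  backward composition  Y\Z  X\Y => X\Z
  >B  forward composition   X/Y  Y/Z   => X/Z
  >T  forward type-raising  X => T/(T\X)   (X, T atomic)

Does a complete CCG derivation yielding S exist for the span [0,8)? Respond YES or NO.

NO

S/PP PP/N S N\S N\S S ((NP\N)/PP)\S PP
CKY chart[0,8] = {N/(N\NP), NP, NP/(NP\NP), NP/(PP\PP), PP/(PP\NP), S/(S\NP)}; S ∉ chart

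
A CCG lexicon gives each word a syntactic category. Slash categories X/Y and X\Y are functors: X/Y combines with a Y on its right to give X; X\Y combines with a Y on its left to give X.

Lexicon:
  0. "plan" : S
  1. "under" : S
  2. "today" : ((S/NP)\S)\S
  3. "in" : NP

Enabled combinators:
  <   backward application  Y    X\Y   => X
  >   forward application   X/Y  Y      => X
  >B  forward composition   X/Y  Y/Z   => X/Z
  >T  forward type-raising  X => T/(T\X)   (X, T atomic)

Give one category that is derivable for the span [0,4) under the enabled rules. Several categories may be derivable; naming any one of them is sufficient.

S

[0,4] S   >
  [0,3] S/NP   <
    [0,1] "plan" : S
    [1,3] (S/NP)\S   <
      [1,2] "under" : S
      [2,3] "today" : ((S/NP)\S)\S
  [3,4] "in" : NP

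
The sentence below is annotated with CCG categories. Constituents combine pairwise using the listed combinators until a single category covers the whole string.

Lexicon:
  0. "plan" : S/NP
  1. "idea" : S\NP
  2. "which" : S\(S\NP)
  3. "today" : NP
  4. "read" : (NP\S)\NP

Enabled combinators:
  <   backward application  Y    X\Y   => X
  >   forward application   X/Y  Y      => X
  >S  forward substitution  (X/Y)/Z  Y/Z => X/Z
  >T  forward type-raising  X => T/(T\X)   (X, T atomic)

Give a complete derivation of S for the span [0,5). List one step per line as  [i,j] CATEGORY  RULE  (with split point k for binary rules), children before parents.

[0,1] S/NP  lex  "plan"
[1,2] S\NP  lex  "idea"
[2,3] S\(S\NP)  lex  "which"
[1,3] S  <  k=2
[3,4] NP  lex  "today"
[4,5] (NP\S)\NP  lex  "read"
[3,5] NP\S  <  k=4
[1,5] NP  <  k=3
[0,5] S  >  k=1

[0,5] S   >
  [0,1] "plan" : S/NP
  [1,5] NP   <
    [1,3] S   <
      [1,2] "idea" : S\NP
      [2,3] "which" : S\(S\NP)
    [3,5] NP\S   <
      [3,4] "today" : NP
      [4,5] "read" : (NP\S)\NP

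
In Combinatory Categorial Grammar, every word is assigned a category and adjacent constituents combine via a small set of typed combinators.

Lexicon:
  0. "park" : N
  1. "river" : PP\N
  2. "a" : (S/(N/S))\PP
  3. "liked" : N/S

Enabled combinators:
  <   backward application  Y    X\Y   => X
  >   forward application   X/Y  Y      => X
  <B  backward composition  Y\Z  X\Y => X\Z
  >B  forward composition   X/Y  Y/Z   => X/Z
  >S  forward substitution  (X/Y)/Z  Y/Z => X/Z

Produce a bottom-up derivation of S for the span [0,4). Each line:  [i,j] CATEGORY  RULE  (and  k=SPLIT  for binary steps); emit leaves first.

[0,1] N  lex  "park"
[1,2] PP\N  lex  "river"
[0,2] PP  <  k=1
[2,3] (S/(N/S))\PP  lex  "a"
[0,3] S/(N/S)  <  k=2
[3,4] N/S  lex  "liked"
[0,4] S  >  k=3

[0,4] S   >
  [0,3] S/(N/S)   <
    [0,2] PP   <
      [0,1] "park" : N
      [1,2] "river" : PP\N
    [2,3] "a" : (S/(N/S))\PP
  [3,4] "liked" : N/S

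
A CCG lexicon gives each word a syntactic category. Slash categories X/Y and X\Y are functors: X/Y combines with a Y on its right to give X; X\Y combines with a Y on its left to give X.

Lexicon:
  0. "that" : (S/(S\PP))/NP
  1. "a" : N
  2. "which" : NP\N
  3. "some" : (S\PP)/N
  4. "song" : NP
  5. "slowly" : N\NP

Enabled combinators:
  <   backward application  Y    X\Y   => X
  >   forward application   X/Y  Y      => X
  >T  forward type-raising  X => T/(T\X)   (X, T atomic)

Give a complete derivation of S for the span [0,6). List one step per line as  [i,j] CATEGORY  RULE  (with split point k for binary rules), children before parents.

[0,1] (S/(S\PP))/NP  lex  "that"
[1,2] N  lex  "a"
[1,2] NP/(NP\N)  >T
[2,3] NP\N  lex  "which"
[1,3] NP  >  k=2
[0,3] S/(S\PP)  >  k=1
[3,4] (S\PP)/N  lex  "some"
[4,5] NP  lex  "song"
[5,6] N\NP  lex  "slowly"
[4,6] N  <  k=5
[3,6] S\PP  >  k=4
[0,6] S  >  k=3

[0,6] S   >
  [0,3] S/(S\PP)   >
    [0,1] "that" : (S/(S\PP))/NP
    [1,3] NP   >
      [1,2] NP/(NP\N)   >T
        [1,2] "a" : N
      [2,3] "which" : NP\N
  [3,6] S\PP   >
    [3,4] "some" : (S\PP)/N
    [4,6] N   <
      [4,5] "song" : NP
      [5,6] "slowly" : N\NP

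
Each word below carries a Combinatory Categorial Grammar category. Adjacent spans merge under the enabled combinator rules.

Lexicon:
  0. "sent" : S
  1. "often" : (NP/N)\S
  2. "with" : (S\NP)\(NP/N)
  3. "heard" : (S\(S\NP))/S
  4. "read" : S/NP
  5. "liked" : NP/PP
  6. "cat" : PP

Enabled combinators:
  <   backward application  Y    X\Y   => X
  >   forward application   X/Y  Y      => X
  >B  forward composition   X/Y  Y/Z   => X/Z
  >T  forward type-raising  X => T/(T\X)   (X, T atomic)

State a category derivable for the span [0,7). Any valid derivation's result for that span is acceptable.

[0,7] S   <
  [0,3] S\NP   <
    [0,2] NP/N   <
      [0,1] "sent" : S
      [1,2] "often" : (NP/N)\S
    [2,3] "with" : (S\NP)\(NP/N)
  [3,7] S\(S\NP)   >
    [3,4] "heard" : (S\(S\NP))/S
    [4,7] S   >
      [4,6] S/PP   >B
        [4,5] "read" : S/NP
        [5,6] "liked" : NP/PP
      [6,7] "cat" : PP

S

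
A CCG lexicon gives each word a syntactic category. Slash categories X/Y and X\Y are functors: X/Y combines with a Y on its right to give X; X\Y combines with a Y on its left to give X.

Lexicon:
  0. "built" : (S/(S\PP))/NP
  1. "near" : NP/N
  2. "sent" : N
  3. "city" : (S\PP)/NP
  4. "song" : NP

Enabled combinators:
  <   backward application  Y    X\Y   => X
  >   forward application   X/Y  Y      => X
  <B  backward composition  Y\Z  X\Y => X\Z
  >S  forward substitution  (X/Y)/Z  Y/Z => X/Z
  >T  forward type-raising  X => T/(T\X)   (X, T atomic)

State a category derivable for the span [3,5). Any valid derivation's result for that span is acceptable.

S\PP

[0,5] S   >
  [0,3] S/(S\PP)   >
    [0,1] "built" : (S/(S\PP))/NP
    [1,3] NP   >
      [1,2] "near" : NP/N
      [2,3] "sent" : N
  [3,5] S\PP   >
    [3,4] "city" : (S\PP)/NP
    [4,5] "song" : NP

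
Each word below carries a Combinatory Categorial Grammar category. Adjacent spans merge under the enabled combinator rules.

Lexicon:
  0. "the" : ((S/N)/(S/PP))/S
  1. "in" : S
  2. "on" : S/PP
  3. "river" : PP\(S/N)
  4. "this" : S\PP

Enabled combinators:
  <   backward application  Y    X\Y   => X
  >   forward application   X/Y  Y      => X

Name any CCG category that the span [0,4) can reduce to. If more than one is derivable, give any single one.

PP

[0,5] S   <
  [0,4] PP   <
    [0,3] S/N   >
      [0,2] (S/N)/(S/PP)   >
        [0,1] "the" : ((S/N)/(S/PP))/S
        [1,2] "in" : S
      [2,3] "on" : S/PP
    [3,4] "river" : PP\(S/N)
  [4,5] "this" : S\PP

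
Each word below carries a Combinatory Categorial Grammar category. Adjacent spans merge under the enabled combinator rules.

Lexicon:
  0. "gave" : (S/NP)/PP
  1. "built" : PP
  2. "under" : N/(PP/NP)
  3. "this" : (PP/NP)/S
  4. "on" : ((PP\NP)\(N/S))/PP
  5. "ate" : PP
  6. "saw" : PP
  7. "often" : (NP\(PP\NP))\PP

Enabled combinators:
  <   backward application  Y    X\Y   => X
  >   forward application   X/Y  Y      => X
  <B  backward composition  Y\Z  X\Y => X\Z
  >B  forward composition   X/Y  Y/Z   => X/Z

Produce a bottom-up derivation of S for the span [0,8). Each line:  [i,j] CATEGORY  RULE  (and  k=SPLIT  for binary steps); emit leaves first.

[0,8] S   >
  [0,2] S/NP   >
    [0,1] "gave" : (S/NP)/PP
    [1,2] "built" : PP
  [2,8] NP   <
    [2,6] PP\NP   <
      [2,4] N/S   >B
        [2,3] "under" : N/(PP/NP)
        [3,4] "this" : (PP/NP)/S
      [4,6] (PP\NP)\(N/S)   >
        [4,5] "on" : ((PP\NP)\(N/S))/PP
        [5,6] "ate" : PP
    [6,8] NP\(PP\NP)   <
      [6,7] "saw" : PP
      [7,8] "often" : (NP\(PP\NP))\PP

[0,1] (S/NP)/PP  lex  "gave"
[1,2] PP  lex  "built"
[0,2] S/NP  >  k=1
[2,3] N/(PP/NP)  lex  "under"
[3,4] (PP/NP)/S  lex  "this"
[2,4] N/S  >B  k=3
[4,5] ((PP\NP)\(N/S))/PP  lex  "on"
[5,6] PP  lex  "ate"
[4,6] (PP\NP)\(N/S)  >  k=5
[2,6] PP\NP  <  k=4
[6,7] PP  lex  "saw"
[7,8] (NP\(PP\NP))\PP  lex  "often"
[6,8] NP\(PP\NP)  <  k=7
[2,8] NP  <  k=6
[0,8] S  >  k=2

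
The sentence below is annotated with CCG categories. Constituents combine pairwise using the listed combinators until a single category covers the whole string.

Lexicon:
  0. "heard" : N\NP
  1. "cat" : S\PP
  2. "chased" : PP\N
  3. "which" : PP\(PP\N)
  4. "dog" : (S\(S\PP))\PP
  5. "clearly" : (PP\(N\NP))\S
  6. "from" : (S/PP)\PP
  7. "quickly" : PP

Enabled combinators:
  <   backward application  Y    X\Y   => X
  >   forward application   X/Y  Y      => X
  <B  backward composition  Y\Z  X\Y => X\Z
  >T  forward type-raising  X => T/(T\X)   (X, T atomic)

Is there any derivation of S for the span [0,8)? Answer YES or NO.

YES

[0,8] S   >
  [0,7] S/PP   <
    [0,6] PP   <
      [0,1] "heard" : N\NP
      [1,6] PP\(N\NP)   <
        [1,5] S   <
          [1,2] "cat" : S\PP
          [2,5] S\(S\PP)   <
            [2,4] PP   <
              [2,3] "chased" : PP\N
              [3,4] "which" : PP\(PP\N)
            [4,5] "dog" : (S\(S\PP))\PP
        [5,6] "clearly" : (PP\(N\NP))\S
    [6,7] "from" : (S/PP)\PP
  [7,8] "quickly" : PP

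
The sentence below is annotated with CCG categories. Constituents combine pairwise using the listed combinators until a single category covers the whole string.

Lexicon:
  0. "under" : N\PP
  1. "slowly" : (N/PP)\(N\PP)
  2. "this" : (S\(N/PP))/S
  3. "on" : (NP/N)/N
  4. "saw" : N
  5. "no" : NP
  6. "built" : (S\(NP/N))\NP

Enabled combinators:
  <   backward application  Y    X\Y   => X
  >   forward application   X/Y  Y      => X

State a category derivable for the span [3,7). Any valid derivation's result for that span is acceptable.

S

[0,7] S   <
  [0,2] N/PP   <
    [0,1] "under" : N\PP
    [1,2] "slowly" : (N/PP)\(N\PP)
  [2,7] S\(N/PP)   >
    [2,3] "this" : (S\(N/PP))/S
    [3,7] S   <
      [3,5] NP/N   >
        [3,4] "on" : (NP/N)/N
        [4,5] "saw" : N
      [5,7] S\(NP/N)   <
        [5,6] "no" : NP
        [6,7] "built" : (S\(NP/N))\NP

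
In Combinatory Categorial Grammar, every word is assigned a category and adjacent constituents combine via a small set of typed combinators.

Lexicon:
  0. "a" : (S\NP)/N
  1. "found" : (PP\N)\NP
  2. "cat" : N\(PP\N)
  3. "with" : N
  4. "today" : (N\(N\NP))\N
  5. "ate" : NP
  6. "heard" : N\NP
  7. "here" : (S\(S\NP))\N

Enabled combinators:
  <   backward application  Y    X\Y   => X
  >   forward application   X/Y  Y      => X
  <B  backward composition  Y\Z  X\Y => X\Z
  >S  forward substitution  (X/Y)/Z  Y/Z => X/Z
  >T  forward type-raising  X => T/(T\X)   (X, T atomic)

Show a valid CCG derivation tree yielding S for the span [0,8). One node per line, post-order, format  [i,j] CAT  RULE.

[0,1] (S\NP)/N  lex  "a"
[1,2] (PP\N)\NP  lex  "found"
[2,3] N\(PP\N)  lex  "cat"
[1,3] N\NP  <B  k=2
[3,4] N  lex  "with"
[4,5] (N\(N\NP))\N  lex  "today"
[3,5] N\(N\NP)  <  k=4
[1,5] N  <  k=3
[0,5] S\NP  >  k=1
[5,6] NP  lex  "ate"
[6,7] N\NP  lex  "heard"
[5,7] N  <  k=6
[7,8] (S\(S\NP))\N  lex  "here"
[5,8] S\(S\NP)  <  k=7
[0,8] S  <  k=5

[0,8] S   <
  [0,5] S\NP   >
    [0,1] "a" : (S\NP)/N
    [1,5] N   <
      [1,3] N\NP   <B
        [1,2] "found" : (PP\N)\NP
        [2,3] "cat" : N\(PP\N)
      [3,5] N\(N\NP)   <
        [3,4] "with" : N
        [4,5] "today" : (N\(N\NP))\N
  [5,8] S\(S\NP)   <
    [5,7] N   <
      [5,6] "ate" : NP
      [6,7] "heard" : N\NP
    [7,8] "here" : (S\(S\NP))\N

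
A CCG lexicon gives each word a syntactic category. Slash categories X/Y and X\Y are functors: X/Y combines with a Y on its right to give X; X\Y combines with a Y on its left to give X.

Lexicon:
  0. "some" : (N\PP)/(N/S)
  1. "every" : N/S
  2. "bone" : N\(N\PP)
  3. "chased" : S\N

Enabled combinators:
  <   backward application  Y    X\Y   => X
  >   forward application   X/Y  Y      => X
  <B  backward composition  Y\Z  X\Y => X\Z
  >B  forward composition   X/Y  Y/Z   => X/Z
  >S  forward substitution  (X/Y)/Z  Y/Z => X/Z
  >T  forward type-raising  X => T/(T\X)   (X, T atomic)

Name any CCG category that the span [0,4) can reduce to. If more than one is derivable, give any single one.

[0,4] S   <
  [0,3] N   <
    [0,2] N\PP   >
      [0,1] "some" : (N\PP)/(N/S)
      [1,2] "every" : N/S
    [2,3] "bone" : N\(N\PP)
  [3,4] "chased" : S\N

S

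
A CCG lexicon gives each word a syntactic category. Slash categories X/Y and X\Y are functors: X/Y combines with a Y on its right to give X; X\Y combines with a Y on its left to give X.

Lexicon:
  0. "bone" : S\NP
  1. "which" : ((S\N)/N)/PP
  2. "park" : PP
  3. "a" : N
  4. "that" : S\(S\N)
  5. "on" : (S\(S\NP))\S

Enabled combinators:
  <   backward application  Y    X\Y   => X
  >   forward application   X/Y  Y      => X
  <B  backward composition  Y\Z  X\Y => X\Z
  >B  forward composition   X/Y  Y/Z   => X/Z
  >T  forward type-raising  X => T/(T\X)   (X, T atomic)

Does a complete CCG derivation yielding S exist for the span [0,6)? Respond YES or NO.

[0,6] S   <
  [0,1] "bone" : S\NP
  [1,6] S\(S\NP)   <
    [1,5] S   <
      [1,4] S\N   >
        [1,3] (S\N)/N   >
          [1,2] "which" : ((S\N)/N)/PP
          [2,3] "park" : PP
        [3,4] "a" : N
      [4,5] "that" : S\(S\N)
    [5,6] "on" : (S\(S\NP))\S

YES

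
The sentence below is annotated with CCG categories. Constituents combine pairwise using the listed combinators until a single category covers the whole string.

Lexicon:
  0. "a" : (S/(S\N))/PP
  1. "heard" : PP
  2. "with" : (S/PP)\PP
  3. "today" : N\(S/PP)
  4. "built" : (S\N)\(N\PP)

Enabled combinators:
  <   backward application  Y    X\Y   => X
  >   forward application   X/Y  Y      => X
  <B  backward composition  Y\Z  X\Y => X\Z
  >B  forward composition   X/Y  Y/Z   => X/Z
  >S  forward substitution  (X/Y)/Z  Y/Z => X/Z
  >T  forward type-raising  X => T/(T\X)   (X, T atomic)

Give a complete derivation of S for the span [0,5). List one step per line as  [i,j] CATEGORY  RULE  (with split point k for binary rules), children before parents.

[0,5] S   >
  [0,2] S/(S\N)   >
    [0,1] "a" : (S/(S\N))/PP
    [1,2] "heard" : PP
  [2,5] S\N   <
    [2,4] N\PP   <B
      [2,3] "with" : (S/PP)\PP
      [3,4] "today" : N\(S/PP)
    [4,5] "built" : (S\N)\(N\PP)

[0,1] (S/(S\N))/PP  lex  "a"
[1,2] PP  lex  "heard"
[0,2] S/(S\N)  >  k=1
[2,3] (S/PP)\PP  lex  "with"
[3,4] N\(S/PP)  lex  "today"
[2,4] N\PP  <B  k=3
[4,5] (S\N)\(N\PP)  lex  "built"
[2,5] S\N  <  k=4
[0,5] S  >  k=2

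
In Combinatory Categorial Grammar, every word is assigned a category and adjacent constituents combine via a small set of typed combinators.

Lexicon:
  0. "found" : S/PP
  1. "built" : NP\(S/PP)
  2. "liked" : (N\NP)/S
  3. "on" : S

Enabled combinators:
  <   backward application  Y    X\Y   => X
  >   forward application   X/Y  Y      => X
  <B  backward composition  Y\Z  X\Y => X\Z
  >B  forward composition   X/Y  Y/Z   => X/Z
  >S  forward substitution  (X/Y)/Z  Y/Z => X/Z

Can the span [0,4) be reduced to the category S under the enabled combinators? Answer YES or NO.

S/PP NP\(S/PP) (N\NP)/S S
CKY chart[0,4] = {N}; S ∉ chart

NO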